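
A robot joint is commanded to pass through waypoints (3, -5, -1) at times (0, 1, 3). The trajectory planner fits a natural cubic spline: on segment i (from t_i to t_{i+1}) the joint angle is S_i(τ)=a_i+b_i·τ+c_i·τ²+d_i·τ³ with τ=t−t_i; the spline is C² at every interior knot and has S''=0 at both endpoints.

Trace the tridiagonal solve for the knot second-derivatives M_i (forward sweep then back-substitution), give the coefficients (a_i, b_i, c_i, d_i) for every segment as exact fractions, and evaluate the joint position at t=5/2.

  seg 0: a=3 b=-29/3 c=0 d=5/3
  seg 1: a=-5 b=-14/3 c=5 d=-5/6
S(5/2) = -57/16

Δ: Δ0=-8, Δ1=2
row 1: diag=6, rhs=60; c'=1/3, d'=10
back: M1=10
M: M0=0, M1=10, M2=0
seg 0: a=3, c=M0/2=0, d=(M1−M0)/(6·1)=5/3, b=Δ0−h0·(2M0+M1)/6=-29/3
seg 1: a=-5, c=M1/2=5, d=(M2−M1)/(6·2)=-5/6, b=Δ1−h1·(2M1+M2)/6=-14/3
t_q=5/2 → seg 1, τ=3/2; S=-5+-14/3·τ+5·τ²+-5/6·τ³=-57/16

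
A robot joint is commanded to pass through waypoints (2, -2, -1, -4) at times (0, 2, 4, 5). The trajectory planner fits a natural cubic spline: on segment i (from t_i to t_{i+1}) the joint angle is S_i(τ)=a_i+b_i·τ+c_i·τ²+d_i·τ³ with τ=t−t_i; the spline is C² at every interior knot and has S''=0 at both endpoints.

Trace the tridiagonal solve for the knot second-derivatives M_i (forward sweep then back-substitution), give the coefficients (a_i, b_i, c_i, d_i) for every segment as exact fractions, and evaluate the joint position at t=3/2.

Δ: Δ0=-2, Δ1=1/2, Δ2=-3
row 1: diag=8, rhs=15; c'=1/4, d'=15/8
row 2: denom=6−2·1/4=11/2; d'=(-21−2·15/8)/(11/2)=-9/2
back: M2=-9/2
back: M1=15/8−1/4·-9/2=3
M: M0=0, M1=3, M2=-9/2, M3=0
seg 0: a=2, c=M0/2=0, d=(M1−M0)/(6·2)=1/4, b=Δ0−h0·(2M0+M1)/6=-3
seg 1: a=-2, c=M1/2=3/2, d=(M2−M1)/(6·2)=-5/8, b=Δ1−h1·(2M1+M2)/6=0
seg 2: a=-1, c=M2/2=-9/4, d=(M3−M2)/(6·1)=3/4, b=Δ2−h2·(2M2+M3)/6=-3/2
t_q=3/2 → seg 0, τ=3/2; S=2+-3·τ+0·τ²+1/4·τ³=-53/32

  seg 0: a=2 b=-3 c=0 d=1/4
  seg 1: a=-2 b=0 c=3/2 d=-5/8
  seg 2: a=-1 b=-3/2 c=-9/4 d=3/4
S(3/2) = -53/32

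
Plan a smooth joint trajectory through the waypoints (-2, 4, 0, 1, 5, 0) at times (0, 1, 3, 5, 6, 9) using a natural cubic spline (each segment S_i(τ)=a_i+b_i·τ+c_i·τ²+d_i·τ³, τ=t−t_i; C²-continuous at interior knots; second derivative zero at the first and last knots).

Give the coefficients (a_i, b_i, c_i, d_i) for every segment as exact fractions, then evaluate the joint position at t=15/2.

  seg 0: a=-2 b=42325/5628 c=0 d=-8557/5628
  seg 1: a=4 b=8327/2814 c=-8557/1876 d=2929/2814
  seg 2: a=0 b=-7867/2814 c=3159/1876 d=-29/1608
  seg 3: a=1 b=5239/1407 c=739/469 d=-1828/1407
  seg 4: a=5 b=4189/1407 c=-1089/469 d=121/469
S(15/2) = 19181/3752

Δ: Δ0=6, Δ1=-2, Δ2=1/2, Δ3=4, Δ4=-5/3
row 1: diag=6, rhs=-48; c'=1/3, d'=-8
row 2: denom=8−2·1/3=22/3; d'=(15−2·-8)/(22/3)=93/22
row 3: denom=6−2·3/11=60/11; d'=(21−2·93/22)/(60/11)=23/10
row 4: denom=8−1·11/60=469/60; d'=(-34−1·23/10)/(469/60)=-2178/469
back: M4=-2178/469
back: M3=23/10−11/60·-2178/469=1478/469
back: M2=93/22−3/11·1478/469=3159/938
back: M1=-8−1/3·3159/938=-8557/938
M: M0=0, M1=-8557/938, M2=3159/938, M3=1478/469, M4=-2178/469, M5=0
seg 0: a=-2, c=M0/2=0, d=(M1−M0)/(6·1)=-8557/5628, b=Δ0−h0·(2M0+M1)/6=42325/5628
seg 1: a=4, c=M1/2=-8557/1876, d=(M2−M1)/(6·2)=2929/2814, b=Δ1−h1·(2M1+M2)/6=8327/2814
seg 2: a=0, c=M2/2=3159/1876, d=(M3−M2)/(6·2)=-29/1608, b=Δ2−h2·(2M2+M3)/6=-7867/2814
seg 3: a=1, c=M3/2=739/469, d=(M4−M3)/(6·1)=-1828/1407, b=Δ3−h3·(2M3+M4)/6=5239/1407
seg 4: a=5, c=M4/2=-1089/469, d=(M5−M4)/(6·3)=121/469, b=Δ4−h4·(2M4+M5)/6=4189/1407
t_q=15/2 → seg 4, τ=3/2; S=5+4189/1407·τ+-1089/469·τ²+121/469·τ³=19181/3752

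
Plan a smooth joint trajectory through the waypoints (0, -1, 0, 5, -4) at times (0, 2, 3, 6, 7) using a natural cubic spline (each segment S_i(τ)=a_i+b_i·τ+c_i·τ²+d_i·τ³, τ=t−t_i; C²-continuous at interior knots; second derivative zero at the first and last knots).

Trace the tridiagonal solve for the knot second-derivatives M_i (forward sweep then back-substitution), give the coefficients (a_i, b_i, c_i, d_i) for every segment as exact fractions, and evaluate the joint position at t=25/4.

  seg 0: a=0 b=-377/483 c=0 d=271/3864
  seg 1: a=-1 b=59/966 c=271/644 d=143/276
  seg 2: a=0 b=4747/1932 c=318/161 d=-4325/5796
  seg 3: a=5 b=-5641/966 c=-3053/644 d=3053/1932
S(25/4) = 19245/5888

Δ: Δ0=-1/2, Δ1=1, Δ2=5/3, Δ3=-9
row 1: diag=6, rhs=9; c'=1/6, d'=3/2
row 2: denom=8−1·1/6=47/6; d'=(4−1·3/2)/(47/6)=15/47
row 3: denom=8−3·18/47=322/47; d'=(-64−3·15/47)/(322/47)=-3053/322
back: M3=-3053/322
back: M2=15/47−18/47·-3053/322=636/161
back: M1=3/2−1/6·636/161=271/322
M: M0=0, M1=271/322, M2=636/161, M3=-3053/322, M4=0
seg 0: a=0, c=M0/2=0, d=(M1−M0)/(6·2)=271/3864, b=Δ0−h0·(2M0+M1)/6=-377/483
seg 1: a=-1, c=M1/2=271/644, d=(M2−M1)/(6·1)=143/276, b=Δ1−h1·(2M1+M2)/6=59/966
seg 2: a=0, c=M2/2=318/161, d=(M3−M2)/(6·3)=-4325/5796, b=Δ2−h2·(2M2+M3)/6=4747/1932
seg 3: a=5, c=M3/2=-3053/644, d=(M4−M3)/(6·1)=3053/1932, b=Δ3−h3·(2M3+M4)/6=-5641/966
t_q=25/4 → seg 3, τ=1/4; S=5+-5641/966·τ+-3053/644·τ²+3053/1932·τ³=19245/5888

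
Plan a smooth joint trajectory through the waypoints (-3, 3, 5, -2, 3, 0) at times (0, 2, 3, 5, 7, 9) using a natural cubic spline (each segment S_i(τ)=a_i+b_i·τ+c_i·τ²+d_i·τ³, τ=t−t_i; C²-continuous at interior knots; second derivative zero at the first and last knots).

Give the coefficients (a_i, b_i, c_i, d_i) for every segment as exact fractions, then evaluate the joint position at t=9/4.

Δ: Δ0=3, Δ1=2, Δ2=-7/2, Δ3=5/2, Δ4=-3/2
row 1: diag=6, rhs=-6; c'=1/6, d'=-1
row 2: denom=6−1·1/6=35/6; d'=(-33−1·-1)/(35/6)=-192/35
row 3: denom=8−2·12/35=256/35; d'=(36−2·-192/35)/(256/35)=411/64
row 4: denom=8−2·35/128=477/64; d'=(-24−2·411/64)/(477/64)=-262/53
back: M4=-262/53
back: M3=411/64−35/128·-262/53=412/53
back: M2=-192/35−12/35·412/53=-432/53
back: M1=-1−1/6·-432/53=19/53
M: M0=0, M1=19/53, M2=-432/53, M3=412/53, M4=-262/53, M5=0
seg 0: a=-3, c=M0/2=0, d=(M1−M0)/(6·2)=19/636, b=Δ0−h0·(2M0+M1)/6=458/159
seg 1: a=3, c=M1/2=19/106, d=(M2−M1)/(6·1)=-451/318, b=Δ1−h1·(2M1+M2)/6=515/159
seg 2: a=5, c=M2/2=-216/53, d=(M3−M2)/(6·2)=211/159, b=Δ2−h2·(2M2+M3)/6=-209/318
seg 3: a=-2, c=M3/2=206/53, d=(M4−M3)/(6·2)=-337/318, b=Δ3−h3·(2M3+M4)/6=-329/318
seg 4: a=3, c=M4/2=-131/53, d=(M5−M4)/(6·2)=131/318, b=Δ4−h4·(2M4+M5)/6=571/318
t_q=9/4 → seg 1, τ=1/4; S=3+515/159·τ+19/106·τ²+-451/318·τ³=25771/6784

  seg 0: a=-3 b=458/159 c=0 d=19/636
  seg 1: a=3 b=515/159 c=19/106 d=-451/318
  seg 2: a=5 b=-209/318 c=-216/53 d=211/159
  seg 3: a=-2 b=-329/318 c=206/53 d=-337/318
  seg 4: a=3 b=571/318 c=-131/53 d=131/318
S(9/4) = 25771/6784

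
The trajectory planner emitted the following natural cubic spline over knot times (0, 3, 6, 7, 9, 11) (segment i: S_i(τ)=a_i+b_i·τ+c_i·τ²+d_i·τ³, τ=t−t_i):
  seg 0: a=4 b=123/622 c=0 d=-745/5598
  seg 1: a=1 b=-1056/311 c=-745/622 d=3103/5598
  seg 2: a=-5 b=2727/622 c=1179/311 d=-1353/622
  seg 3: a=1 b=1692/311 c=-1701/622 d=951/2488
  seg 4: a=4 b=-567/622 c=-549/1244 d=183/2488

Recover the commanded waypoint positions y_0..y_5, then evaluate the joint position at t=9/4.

y_0=4 y_1=1 y_2=-5 y_3=1 y_4=4 y_5=1
S(9/4) = 116599/39808

y_0 = S_0(0) = a_0 = 4
y_1 = S_1(0) = a_1 = 1
y_2 = S_2(0) = a_2 = -5
y_3 = S_3(0) = a_3 = 1
y_4 = S_4(0) = a_4 = 4
y_5 = S_4(2) = 1
t_q=9/4 is in segment 0 (τ=9/4); S_0(τ)=116599/39808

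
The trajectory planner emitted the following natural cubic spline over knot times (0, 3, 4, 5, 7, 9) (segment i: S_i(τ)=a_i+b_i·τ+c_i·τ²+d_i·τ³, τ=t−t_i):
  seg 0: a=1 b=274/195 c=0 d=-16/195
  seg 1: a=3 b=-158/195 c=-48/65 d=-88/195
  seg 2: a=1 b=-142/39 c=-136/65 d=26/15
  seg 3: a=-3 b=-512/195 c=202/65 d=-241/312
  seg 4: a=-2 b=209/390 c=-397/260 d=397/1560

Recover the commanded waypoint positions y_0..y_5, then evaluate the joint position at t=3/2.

y_0=1 y_1=3 y_2=1 y_3=-3 y_4=-2 y_5=-5
S(3/2) = 184/65

y_0 = S_0(0) = a_0 = 1
y_1 = S_1(0) = a_1 = 3
y_2 = S_2(0) = a_2 = 1
y_3 = S_3(0) = a_3 = -3
y_4 = S_4(0) = a_4 = -2
y_5 = S_4(2) = -5
t_q=3/2 is in segment 0 (τ=3/2); S_0(τ)=184/65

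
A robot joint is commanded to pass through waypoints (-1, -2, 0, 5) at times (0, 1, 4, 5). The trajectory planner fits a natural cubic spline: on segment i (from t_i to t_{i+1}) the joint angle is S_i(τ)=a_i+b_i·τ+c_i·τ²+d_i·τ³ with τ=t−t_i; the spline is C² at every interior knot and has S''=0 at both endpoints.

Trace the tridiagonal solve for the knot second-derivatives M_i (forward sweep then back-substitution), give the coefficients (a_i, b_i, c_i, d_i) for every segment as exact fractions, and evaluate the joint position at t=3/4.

  seg 0: a=-1 b=-166/165 c=0 d=1/165
  seg 1: a=-2 b=-163/165 c=1/55 d=8/45
  seg 2: a=0 b=647/165 c=89/55 d=-89/165
S(3/4) = -6167/3520

Δ: Δ0=-1, Δ1=2/3, Δ2=5
row 1: diag=8, rhs=10; c'=3/8, d'=5/4
row 2: denom=8−3·3/8=55/8; d'=(26−3·5/4)/(55/8)=178/55
back: M2=178/55
back: M1=5/4−3/8·178/55=2/55
M: M0=0, M1=2/55, M2=178/55, M3=0
seg 0: a=-1, c=M0/2=0, d=(M1−M0)/(6·1)=1/165, b=Δ0−h0·(2M0+M1)/6=-166/165
seg 1: a=-2, c=M1/2=1/55, d=(M2−M1)/(6·3)=8/45, b=Δ1−h1·(2M1+M2)/6=-163/165
seg 2: a=0, c=M2/2=89/55, d=(M3−M2)/(6·1)=-89/165, b=Δ2−h2·(2M2+M3)/6=647/165
t_q=3/4 → seg 0, τ=3/4; S=-1+-166/165·τ+0·τ²+1/165·τ³=-6167/3520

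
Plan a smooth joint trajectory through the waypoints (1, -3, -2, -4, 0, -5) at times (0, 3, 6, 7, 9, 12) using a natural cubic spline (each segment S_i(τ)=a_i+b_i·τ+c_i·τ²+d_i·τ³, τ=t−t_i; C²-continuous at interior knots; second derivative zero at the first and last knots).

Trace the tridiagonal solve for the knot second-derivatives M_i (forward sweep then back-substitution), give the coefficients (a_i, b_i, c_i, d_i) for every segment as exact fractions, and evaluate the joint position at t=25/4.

  seg 0: a=1 b=-211/99 c=0 d=79/891
  seg 1: a=-3 b=26/99 c=79/99 d=-230/891
  seg 2: a=-2 b=-190/99 c=-151/99 d=13/9
  seg 3: a=-4 b=-7/11 c=278/99 d=-295/396
  seg 4: a=0 b=164/99 c=-329/198 d=329/1782
S(25/4) = -1797/704

Δ: Δ0=-4/3, Δ1=1/3, Δ2=-2, Δ3=2, Δ4=-5/3
row 1: diag=12, rhs=10; c'=1/4, d'=5/6
row 2: denom=8−3·1/4=29/4; d'=(-14−3·5/6)/(29/4)=-66/29
row 3: denom=6−1·4/29=170/29; d'=(24−1·-66/29)/(170/29)=381/85
row 4: denom=10−2·29/85=792/85; d'=(-22−2·381/85)/(792/85)=-329/99
back: M4=-329/99
back: M3=381/85−29/85·-329/99=556/99
back: M2=-66/29−4/29·556/99=-302/99
back: M1=5/6−1/4·-302/99=158/99
M: M0=0, M1=158/99, M2=-302/99, M3=556/99, M4=-329/99, M5=0
seg 0: a=1, c=M0/2=0, d=(M1−M0)/(6·3)=79/891, b=Δ0−h0·(2M0+M1)/6=-211/99
seg 1: a=-3, c=M1/2=79/99, d=(M2−M1)/(6·3)=-230/891, b=Δ1−h1·(2M1+M2)/6=26/99
seg 2: a=-2, c=M2/2=-151/99, d=(M3−M2)/(6·1)=13/9, b=Δ2−h2·(2M2+M3)/6=-190/99
seg 3: a=-4, c=M3/2=278/99, d=(M4−M3)/(6·2)=-295/396, b=Δ3−h3·(2M3+M4)/6=-7/11
seg 4: a=0, c=M4/2=-329/198, d=(M5−M4)/(6·3)=329/1782, b=Δ4−h4·(2M4+M5)/6=164/99
t_q=25/4 → seg 2, τ=1/4; S=-2+-190/99·τ+-151/99·τ²+13/9·τ³=-1797/704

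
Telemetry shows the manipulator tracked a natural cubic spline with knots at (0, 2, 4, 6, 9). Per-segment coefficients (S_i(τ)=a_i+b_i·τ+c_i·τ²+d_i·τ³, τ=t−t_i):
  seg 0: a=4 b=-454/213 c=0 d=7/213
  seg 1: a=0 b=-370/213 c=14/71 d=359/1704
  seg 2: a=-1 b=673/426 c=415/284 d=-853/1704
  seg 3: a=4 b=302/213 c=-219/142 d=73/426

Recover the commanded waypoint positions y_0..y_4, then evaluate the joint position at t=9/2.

y_0=4 y_1=0 y_2=-1 y_3=4 y_4=-1
S(9/2) = 421/4544

y_0 = S_0(0) = a_0 = 4
y_1 = S_1(0) = a_1 = 0
y_2 = S_2(0) = a_2 = -1
y_3 = S_3(0) = a_3 = 4
y_4 = S_3(3) = -1
t_q=9/2 is in segment 2 (τ=1/2); S_2(τ)=421/4544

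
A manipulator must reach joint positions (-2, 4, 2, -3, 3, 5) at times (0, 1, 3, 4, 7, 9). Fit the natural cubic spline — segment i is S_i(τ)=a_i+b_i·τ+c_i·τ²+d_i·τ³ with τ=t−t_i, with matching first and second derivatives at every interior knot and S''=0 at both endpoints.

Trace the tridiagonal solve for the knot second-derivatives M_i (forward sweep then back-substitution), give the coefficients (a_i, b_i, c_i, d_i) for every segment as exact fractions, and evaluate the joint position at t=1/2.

Δ: Δ0=6, Δ1=-1, Δ2=-5, Δ3=2, Δ4=1
row 1: diag=6, rhs=-42; c'=1/3, d'=-7
row 2: denom=6−2·1/3=16/3; d'=(-24−2·-7)/(16/3)=-15/8
row 3: denom=8−1·3/16=125/16; d'=(42−1·-15/8)/(125/16)=702/125
row 4: denom=10−3·48/125=1106/125; d'=(-6−3·702/125)/(1106/125)=-204/79
back: M4=-204/79
back: M3=702/125−48/125·-204/79=522/79
back: M2=-15/8−3/16·522/79=-246/79
back: M1=-7−1/3·-246/79=-471/79
M: M0=0, M1=-471/79, M2=-246/79, M3=522/79, M4=-204/79, M5=0
seg 0: a=-2, c=M0/2=0, d=(M1−M0)/(6·1)=-157/158, b=Δ0−h0·(2M0+M1)/6=1105/158
seg 1: a=4, c=M1/2=-471/158, d=(M2−M1)/(6·2)=75/316, b=Δ1−h1·(2M1+M2)/6=317/79
seg 2: a=2, c=M2/2=-123/79, d=(M3−M2)/(6·1)=128/79, b=Δ2−h2·(2M2+M3)/6=-400/79
seg 3: a=-3, c=M3/2=261/79, d=(M4−M3)/(6·3)=-121/237, b=Δ3−h3·(2M3+M4)/6=-262/79
seg 4: a=3, c=M4/2=-102/79, d=(M5−M4)/(6·2)=17/79, b=Δ4−h4·(2M4+M5)/6=215/79
t_q=1/2 → seg 0, τ=1/2; S=-2+1105/158·τ+0·τ²+-157/158·τ³=1735/1264

  seg 0: a=-2 b=1105/158 c=0 d=-157/158
  seg 1: a=4 b=317/79 c=-471/158 d=75/316
  seg 2: a=2 b=-400/79 c=-123/79 d=128/79
  seg 3: a=-3 b=-262/79 c=261/79 d=-121/237
  seg 4: a=3 b=215/79 c=-102/79 d=17/79
S(1/2) = 1735/1264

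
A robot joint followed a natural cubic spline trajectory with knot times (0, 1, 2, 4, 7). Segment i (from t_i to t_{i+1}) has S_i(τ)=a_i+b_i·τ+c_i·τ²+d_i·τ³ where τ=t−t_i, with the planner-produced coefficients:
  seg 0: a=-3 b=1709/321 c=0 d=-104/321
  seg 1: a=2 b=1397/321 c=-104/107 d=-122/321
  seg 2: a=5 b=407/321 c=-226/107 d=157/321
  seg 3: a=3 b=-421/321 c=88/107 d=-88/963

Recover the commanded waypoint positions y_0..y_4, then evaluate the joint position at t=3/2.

y_0=-3 y_1=2 y_2=5 y_3=3 y_4=4
S(3/2) = 1663/428

y_0 = S_0(0) = a_0 = -3
y_1 = S_1(0) = a_1 = 2
y_2 = S_2(0) = a_2 = 5
y_3 = S_3(0) = a_3 = 3
y_4 = S_3(3) = 4
t_q=3/2 is in segment 1 (τ=1/2); S_1(τ)=1663/428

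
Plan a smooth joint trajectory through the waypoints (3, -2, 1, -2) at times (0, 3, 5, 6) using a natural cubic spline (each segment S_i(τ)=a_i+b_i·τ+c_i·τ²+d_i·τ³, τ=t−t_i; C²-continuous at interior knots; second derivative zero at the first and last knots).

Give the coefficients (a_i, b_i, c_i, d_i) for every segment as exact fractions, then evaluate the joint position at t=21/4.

Δ: Δ0=-5/3, Δ1=3/2, Δ2=-3
row 1: diag=10, rhs=19; c'=1/5, d'=19/10
row 2: denom=6−2·1/5=28/5; d'=(-27−2·19/10)/(28/5)=-11/2
back: M2=-11/2
back: M1=19/10−1/5·-11/2=3
M: M0=0, M1=3, M2=-11/2, M3=0
seg 0: a=3, c=M0/2=0, d=(M1−M0)/(6·3)=1/6, b=Δ0−h0·(2M0+M1)/6=-19/6
seg 1: a=-2, c=M1/2=3/2, d=(M2−M1)/(6·2)=-17/24, b=Δ1−h1·(2M1+M2)/6=4/3
seg 2: a=1, c=M2/2=-11/4, d=(M3−M2)/(6·1)=11/12, b=Δ2−h2·(2M2+M3)/6=-7/6
t_q=21/4 → seg 2, τ=1/4; S=1+-7/6·τ+-11/4·τ²+11/12·τ³=141/256

  seg 0: a=3 b=-19/6 c=0 d=1/6
  seg 1: a=-2 b=4/3 c=3/2 d=-17/24
  seg 2: a=1 b=-7/6 c=-11/4 d=11/12
S(21/4) = 141/256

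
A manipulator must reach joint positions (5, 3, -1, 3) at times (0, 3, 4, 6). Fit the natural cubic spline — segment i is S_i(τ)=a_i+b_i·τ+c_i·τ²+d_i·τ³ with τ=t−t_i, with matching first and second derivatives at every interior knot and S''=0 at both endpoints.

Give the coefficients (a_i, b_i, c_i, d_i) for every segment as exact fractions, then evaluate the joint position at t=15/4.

  seg 0: a=5 b=140/141 c=0 d=-26/141
  seg 1: a=3 b=-562/141 c=-78/47 d=232/141
  seg 2: a=-1 b=-334/141 c=154/47 d=-77/141
S(15/4) = -43/188

Δ: Δ0=-2/3, Δ1=-4, Δ2=2
row 1: diag=8, rhs=-20; c'=1/8, d'=-5/2
row 2: denom=6−1·1/8=47/8; d'=(36−1·-5/2)/(47/8)=308/47
back: M2=308/47
back: M1=-5/2−1/8·308/47=-156/47
M: M0=0, M1=-156/47, M2=308/47, M3=0
seg 0: a=5, c=M0/2=0, d=(M1−M0)/(6·3)=-26/141, b=Δ0−h0·(2M0+M1)/6=140/141
seg 1: a=3, c=M1/2=-78/47, d=(M2−M1)/(6·1)=232/141, b=Δ1−h1·(2M1+M2)/6=-562/141
seg 2: a=-1, c=M2/2=154/47, d=(M3−M2)/(6·2)=-77/141, b=Δ2−h2·(2M2+M3)/6=-334/141
t_q=15/4 → seg 1, τ=3/4; S=3+-562/141·τ+-78/47·τ²+232/141·τ³=-43/188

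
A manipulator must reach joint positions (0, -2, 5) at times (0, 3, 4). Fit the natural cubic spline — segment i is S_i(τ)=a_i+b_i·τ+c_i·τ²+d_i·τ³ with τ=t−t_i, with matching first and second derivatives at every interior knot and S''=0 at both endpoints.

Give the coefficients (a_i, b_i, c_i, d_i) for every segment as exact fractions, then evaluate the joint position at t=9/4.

  seg 0: a=0 b=-85/24 c=0 d=23/72
  seg 1: a=-2 b=61/12 c=23/8 d=-23/24
S(9/4) = -2217/512

Δ: Δ0=-2/3, Δ1=7
row 1: diag=8, rhs=46; c'=1/8, d'=23/4
back: M1=23/4
M: M0=0, M1=23/4, M2=0
seg 0: a=0, c=M0/2=0, d=(M1−M0)/(6·3)=23/72, b=Δ0−h0·(2M0+M1)/6=-85/24
seg 1: a=-2, c=M1/2=23/8, d=(M2−M1)/(6·1)=-23/24, b=Δ1−h1·(2M1+M2)/6=61/12
t_q=9/4 → seg 0, τ=9/4; S=0+-85/24·τ+0·τ²+23/72·τ³=-2217/512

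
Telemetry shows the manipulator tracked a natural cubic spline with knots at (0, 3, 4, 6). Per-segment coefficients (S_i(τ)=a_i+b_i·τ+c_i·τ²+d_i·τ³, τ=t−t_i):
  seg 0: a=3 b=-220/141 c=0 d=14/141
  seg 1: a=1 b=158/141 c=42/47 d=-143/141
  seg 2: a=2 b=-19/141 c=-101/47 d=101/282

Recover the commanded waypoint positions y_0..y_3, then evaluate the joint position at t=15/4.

y_0=3 y_1=1 y_2=2 y_3=-4
S(15/4) = 5761/3008

y_0 = S_0(0) = a_0 = 3
y_1 = S_1(0) = a_1 = 1
y_2 = S_2(0) = a_2 = 2
y_3 = S_2(2) = -4
t_q=15/4 is in segment 1 (τ=3/4); S_1(τ)=5761/3008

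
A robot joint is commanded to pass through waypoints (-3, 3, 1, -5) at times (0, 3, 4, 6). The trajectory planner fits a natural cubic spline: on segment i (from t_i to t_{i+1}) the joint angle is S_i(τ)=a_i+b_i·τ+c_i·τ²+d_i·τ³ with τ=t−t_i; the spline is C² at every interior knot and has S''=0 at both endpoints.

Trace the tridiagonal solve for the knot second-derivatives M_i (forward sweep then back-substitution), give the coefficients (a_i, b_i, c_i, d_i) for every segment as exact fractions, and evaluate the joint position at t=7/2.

Δ: Δ0=2, Δ1=-2, Δ2=-3
row 1: diag=8, rhs=-24; c'=1/8, d'=-3
row 2: denom=6−1·1/8=47/8; d'=(-6−1·-3)/(47/8)=-24/47
back: M2=-24/47
back: M1=-3−1/8·-24/47=-138/47
M: M0=0, M1=-138/47, M2=-24/47, M3=0
seg 0: a=-3, c=M0/2=0, d=(M1−M0)/(6·3)=-23/141, b=Δ0−h0·(2M0+M1)/6=163/47
seg 1: a=3, c=M1/2=-69/47, d=(M2−M1)/(6·1)=19/47, b=Δ1−h1·(2M1+M2)/6=-44/47
seg 2: a=1, c=M2/2=-12/47, d=(M3−M2)/(6·2)=2/47, b=Δ2−h2·(2M2+M3)/6=-125/47
t_q=7/2 → seg 1, τ=1/2; S=3+-44/47·τ+-69/47·τ²+19/47·τ³=833/376

  seg 0: a=-3 b=163/47 c=0 d=-23/141
  seg 1: a=3 b=-44/47 c=-69/47 d=19/47
  seg 2: a=1 b=-125/47 c=-12/47 d=2/47
S(7/2) = 833/376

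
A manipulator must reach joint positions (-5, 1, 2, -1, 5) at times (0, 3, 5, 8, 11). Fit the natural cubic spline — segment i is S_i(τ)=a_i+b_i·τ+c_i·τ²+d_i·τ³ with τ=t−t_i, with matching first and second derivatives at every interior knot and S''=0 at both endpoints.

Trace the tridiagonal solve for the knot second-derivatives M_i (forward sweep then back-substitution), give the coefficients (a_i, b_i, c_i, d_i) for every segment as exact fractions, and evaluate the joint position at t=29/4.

  seg 0: a=-5 b=547/236 c=0 d=-25/708
  seg 1: a=1 b=161/118 c=-75/236 d=-27/472
  seg 2: a=2 b=-35/59 c=-39/59 d=31/177
  seg 3: a=-1 b=10/59 c=54/59 d=-6/59
S(29/4) = -2591/3776

Δ: Δ0=2, Δ1=1/2, Δ2=-1, Δ3=2
row 1: diag=10, rhs=-9; c'=1/5, d'=-9/10
row 2: denom=10−2·1/5=48/5; d'=(-9−2·-9/10)/(48/5)=-3/4
row 3: denom=12−3·5/16=177/16; d'=(18−3·-3/4)/(177/16)=108/59
back: M3=108/59
back: M2=-3/4−5/16·108/59=-78/59
back: M1=-9/10−1/5·-78/59=-75/118
M: M0=0, M1=-75/118, M2=-78/59, M3=108/59, M4=0
seg 0: a=-5, c=M0/2=0, d=(M1−M0)/(6·3)=-25/708, b=Δ0−h0·(2M0+M1)/6=547/236
seg 1: a=1, c=M1/2=-75/236, d=(M2−M1)/(6·2)=-27/472, b=Δ1−h1·(2M1+M2)/6=161/118
seg 2: a=2, c=M2/2=-39/59, d=(M3−M2)/(6·3)=31/177, b=Δ2−h2·(2M2+M3)/6=-35/59
seg 3: a=-1, c=M3/2=54/59, d=(M4−M3)/(6·3)=-6/59, b=Δ3−h3·(2M3+M4)/6=10/59
t_q=29/4 → seg 2, τ=9/4; S=2+-35/59·τ+-39/59·τ²+31/177·τ³=-2591/3776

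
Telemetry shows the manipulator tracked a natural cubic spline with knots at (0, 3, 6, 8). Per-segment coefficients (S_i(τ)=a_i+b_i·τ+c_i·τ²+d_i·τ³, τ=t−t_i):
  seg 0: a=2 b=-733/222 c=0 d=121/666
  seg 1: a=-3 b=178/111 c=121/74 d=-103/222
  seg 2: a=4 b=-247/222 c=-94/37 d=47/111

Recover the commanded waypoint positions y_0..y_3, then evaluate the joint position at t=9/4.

y_0 = S_0(0) = a_0 = 2
y_1 = S_1(0) = a_1 = -3
y_2 = S_2(0) = a_2 = 4
y_3 = S_2(2) = -5
t_q=9/4 is in segment 0 (τ=9/4); S_0(τ)=-15911/4736

y_0=2 y_1=-3 y_2=4 y_3=-5
S(9/4) = -15911/4736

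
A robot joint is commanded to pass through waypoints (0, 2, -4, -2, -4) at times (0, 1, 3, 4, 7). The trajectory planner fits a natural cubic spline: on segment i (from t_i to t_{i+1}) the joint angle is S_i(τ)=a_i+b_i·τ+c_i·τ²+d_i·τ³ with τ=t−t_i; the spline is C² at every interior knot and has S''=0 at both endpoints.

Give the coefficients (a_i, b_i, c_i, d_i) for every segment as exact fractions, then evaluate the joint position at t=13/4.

  seg 0: a=0 b=2461/750 c=0 d=-961/750
  seg 1: a=2 b=-211/375 c=-961/250 d=1969/1500
  seg 2: a=-4 b=-14/75 c=504/125 d=-692/375
  seg 3: a=-2 b=878/375 c=-188/125 d=188/1125
S(13/4) = -7647/2000

Δ: Δ0=2, Δ1=-3, Δ2=2, Δ3=-2/3
row 1: diag=6, rhs=-30; c'=1/3, d'=-5
row 2: denom=6−2·1/3=16/3; d'=(30−2·-5)/(16/3)=15/2
row 3: denom=8−1·3/16=125/16; d'=(-16−1·15/2)/(125/16)=-376/125
back: M3=-376/125
back: M2=15/2−3/16·-376/125=1008/125
back: M1=-5−1/3·1008/125=-961/125
M: M0=0, M1=-961/125, M2=1008/125, M3=-376/125, M4=0
seg 0: a=0, c=M0/2=0, d=(M1−M0)/(6·1)=-961/750, b=Δ0−h0·(2M0+M1)/6=2461/750
seg 1: a=2, c=M1/2=-961/250, d=(M2−M1)/(6·2)=1969/1500, b=Δ1−h1·(2M1+M2)/6=-211/375
seg 2: a=-4, c=M2/2=504/125, d=(M3−M2)/(6·1)=-692/375, b=Δ2−h2·(2M2+M3)/6=-14/75
seg 3: a=-2, c=M3/2=-188/125, d=(M4−M3)/(6·3)=188/1125, b=Δ3−h3·(2M3+M4)/6=878/375
t_q=13/4 → seg 2, τ=1/4; S=-4+-14/75·τ+504/125·τ²+-692/375·τ³=-7647/2000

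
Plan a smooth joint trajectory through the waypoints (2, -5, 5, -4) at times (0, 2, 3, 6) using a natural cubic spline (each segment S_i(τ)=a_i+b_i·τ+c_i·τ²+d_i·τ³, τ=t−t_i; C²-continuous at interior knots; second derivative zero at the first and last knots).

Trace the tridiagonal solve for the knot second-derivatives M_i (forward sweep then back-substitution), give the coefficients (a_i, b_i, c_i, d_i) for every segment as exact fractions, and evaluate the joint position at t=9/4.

  seg 0: a=2 b=-813/94 c=0 d=121/94
  seg 1: a=-5 b=639/94 c=363/47 d=-425/94
  seg 2: a=5 b=408/47 c=-549/94 d=61/94
S(9/4) = -17377/6016

Δ: Δ0=-7/2, Δ1=10, Δ2=-3
row 1: diag=6, rhs=81; c'=1/6, d'=27/2
row 2: denom=8−1·1/6=47/6; d'=(-78−1·27/2)/(47/6)=-549/47
back: M2=-549/47
back: M1=27/2−1/6·-549/47=726/47
M: M0=0, M1=726/47, M2=-549/47, M3=0
seg 0: a=2, c=M0/2=0, d=(M1−M0)/(6·2)=121/94, b=Δ0−h0·(2M0+M1)/6=-813/94
seg 1: a=-5, c=M1/2=363/47, d=(M2−M1)/(6·1)=-425/94, b=Δ1−h1·(2M1+M2)/6=639/94
seg 2: a=5, c=M2/2=-549/94, d=(M3−M2)/(6·3)=61/94, b=Δ2−h2·(2M2+M3)/6=408/47
t_q=9/4 → seg 1, τ=1/4; S=-5+639/94·τ+363/47·τ²+-425/94·τ³=-17377/6016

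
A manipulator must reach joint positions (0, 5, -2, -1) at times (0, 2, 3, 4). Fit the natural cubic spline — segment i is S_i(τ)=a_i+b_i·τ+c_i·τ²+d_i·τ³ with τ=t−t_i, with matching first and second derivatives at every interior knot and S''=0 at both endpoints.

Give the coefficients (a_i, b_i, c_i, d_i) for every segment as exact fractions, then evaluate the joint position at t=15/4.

  seg 0: a=0 b=13/2 c=0 d=-1
  seg 1: a=5 b=-11/2 c=-6 d=9/2
  seg 2: a=-2 b=-4 c=15/2 d=-5/2
S(15/4) = -235/128

Δ: Δ0=5/2, Δ1=-7, Δ2=1
row 1: diag=6, rhs=-57; c'=1/6, d'=-19/2
row 2: denom=4−1·1/6=23/6; d'=(48−1·-19/2)/(23/6)=15
back: M2=15
back: M1=-19/2−1/6·15=-12
M: M0=0, M1=-12, M2=15, M3=0
seg 0: a=0, c=M0/2=0, d=(M1−M0)/(6·2)=-1, b=Δ0−h0·(2M0+M1)/6=13/2
seg 1: a=5, c=M1/2=-6, d=(M2−M1)/(6·1)=9/2, b=Δ1−h1·(2M1+M2)/6=-11/2
seg 2: a=-2, c=M2/2=15/2, d=(M3−M2)/(6·1)=-5/2, b=Δ2−h2·(2M2+M3)/6=-4
t_q=15/4 → seg 2, τ=3/4; S=-2+-4·τ+15/2·τ²+-5/2·τ³=-235/128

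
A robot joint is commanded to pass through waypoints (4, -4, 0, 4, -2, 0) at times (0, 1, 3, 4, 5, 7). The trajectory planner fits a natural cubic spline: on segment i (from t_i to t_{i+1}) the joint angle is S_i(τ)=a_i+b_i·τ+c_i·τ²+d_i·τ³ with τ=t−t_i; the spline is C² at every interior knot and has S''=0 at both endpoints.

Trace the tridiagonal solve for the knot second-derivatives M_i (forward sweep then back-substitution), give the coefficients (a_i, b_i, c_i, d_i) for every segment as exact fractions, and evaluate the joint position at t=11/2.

Δ: Δ0=-8, Δ1=2, Δ2=4, Δ3=-6, Δ4=1
row 1: diag=6, rhs=60; c'=1/3, d'=10
row 2: denom=6−2·1/3=16/3; d'=(12−2·10)/(16/3)=-3/2
row 3: denom=4−1·3/16=61/16; d'=(-60−1·-3/2)/(61/16)=-936/61
row 4: denom=6−1·16/61=350/61; d'=(42−1·-936/61)/(350/61)=1749/175
back: M4=1749/175
back: M3=-936/61−16/61·1749/175=-3144/175
back: M2=-3/2−3/16·-3144/175=327/175
back: M1=10−1/3·327/175=1641/175
M: M0=0, M1=1641/175, M2=327/175, M3=-3144/175, M4=1749/175, M5=0
seg 0: a=4, c=M0/2=0, d=(M1−M0)/(6·1)=547/350, b=Δ0−h0·(2M0+M1)/6=-3347/350
seg 1: a=-4, c=M1/2=1641/350, d=(M2−M1)/(6·2)=-219/350, b=Δ1−h1·(2M1+M2)/6=-853/175
seg 2: a=0, c=M2/2=327/350, d=(M3−M2)/(6·1)=-1157/350, b=Δ2−h2·(2M2+M3)/6=223/35
seg 3: a=4, c=M3/2=-1572/175, d=(M4−M3)/(6·1)=233/50, b=Δ3−h3·(2M3+M4)/6=-587/350
seg 4: a=-2, c=M4/2=1749/350, d=(M5−M4)/(6·2)=-583/700, b=Δ4−h4·(2M4+M5)/6=-991/175
t_q=11/2 → seg 4, τ=1/2; S=-2+-991/175·τ+1749/350·τ²+-583/700·τ³=-2949/800

  seg 0: a=4 b=-3347/350 c=0 d=547/350
  seg 1: a=-4 b=-853/175 c=1641/350 d=-219/350
  seg 2: a=0 b=223/35 c=327/350 d=-1157/350
  seg 3: a=4 b=-587/350 c=-1572/175 d=233/50
  seg 4: a=-2 b=-991/175 c=1749/350 d=-583/700
S(11/2) = -2949/800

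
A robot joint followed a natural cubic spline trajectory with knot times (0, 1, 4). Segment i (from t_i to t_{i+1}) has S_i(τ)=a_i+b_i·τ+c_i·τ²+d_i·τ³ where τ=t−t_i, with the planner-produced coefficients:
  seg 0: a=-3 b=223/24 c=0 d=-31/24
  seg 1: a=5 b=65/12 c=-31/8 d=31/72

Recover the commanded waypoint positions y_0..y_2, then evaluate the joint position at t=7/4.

y_0 = S_0(0) = a_0 = -3
y_1 = S_1(0) = a_1 = 5
y_2 = S_1(3) = -2
t_q=7/4 is in segment 1 (τ=3/4); S_1(τ)=3617/512

y_0=-3 y_1=5 y_2=-2
S(7/4) = 3617/512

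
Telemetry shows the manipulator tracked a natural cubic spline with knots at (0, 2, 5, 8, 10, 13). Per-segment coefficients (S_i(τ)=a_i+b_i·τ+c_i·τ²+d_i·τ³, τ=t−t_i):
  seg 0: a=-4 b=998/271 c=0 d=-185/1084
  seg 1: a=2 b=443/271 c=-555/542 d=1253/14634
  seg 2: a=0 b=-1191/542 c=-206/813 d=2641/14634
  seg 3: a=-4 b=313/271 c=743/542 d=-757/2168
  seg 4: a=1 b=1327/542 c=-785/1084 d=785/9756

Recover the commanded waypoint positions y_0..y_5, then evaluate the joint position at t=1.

y_0=-4 y_1=2 y_2=0 y_3=-4 y_4=1 y_5=4
S(1) = -529/1084

y_0 = S_0(0) = a_0 = -4
y_1 = S_1(0) = a_1 = 2
y_2 = S_2(0) = a_2 = 0
y_3 = S_3(0) = a_3 = -4
y_4 = S_4(0) = a_4 = 1
y_5 = S_4(3) = 4
t_q=1 is in segment 0 (τ=1); S_0(τ)=-529/1084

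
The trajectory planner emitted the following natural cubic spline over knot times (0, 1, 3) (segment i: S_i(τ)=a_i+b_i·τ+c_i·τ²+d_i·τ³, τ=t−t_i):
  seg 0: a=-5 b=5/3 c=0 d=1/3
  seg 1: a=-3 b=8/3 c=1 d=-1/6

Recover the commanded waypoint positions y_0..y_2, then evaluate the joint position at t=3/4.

y_0=-5 y_1=-3 y_2=5
S(3/4) = -231/64

y_0 = S_0(0) = a_0 = -5
y_1 = S_1(0) = a_1 = -3
y_2 = S_1(2) = 5
t_q=3/4 is in segment 0 (τ=3/4); S_0(τ)=-231/64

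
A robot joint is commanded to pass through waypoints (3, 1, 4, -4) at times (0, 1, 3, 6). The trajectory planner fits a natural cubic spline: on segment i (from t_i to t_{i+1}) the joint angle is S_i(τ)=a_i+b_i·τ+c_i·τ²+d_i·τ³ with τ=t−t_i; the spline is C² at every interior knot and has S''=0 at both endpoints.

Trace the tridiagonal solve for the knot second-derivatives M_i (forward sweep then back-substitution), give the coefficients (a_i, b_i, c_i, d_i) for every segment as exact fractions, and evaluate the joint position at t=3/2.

Δ: Δ0=-2, Δ1=3/2, Δ2=-8/3
row 1: diag=6, rhs=21; c'=1/3, d'=7/2
row 2: denom=10−2·1/3=28/3; d'=(-25−2·7/2)/(28/3)=-24/7
back: M2=-24/7
back: M1=7/2−1/3·-24/7=65/14
M: M0=0, M1=65/14, M2=-24/7, M3=0
seg 0: a=3, c=M0/2=0, d=(M1−M0)/(6·1)=65/84, b=Δ0−h0·(2M0+M1)/6=-233/84
seg 1: a=1, c=M1/2=65/28, d=(M2−M1)/(6·2)=-113/168, b=Δ1−h1·(2M1+M2)/6=-19/42
seg 2: a=4, c=M2/2=-12/7, d=(M3−M2)/(6·3)=4/21, b=Δ2−h2·(2M2+M3)/6=16/21
t_q=3/2 → seg 1, τ=1/2; S=1+-19/42·τ+65/28·τ²+-113/168·τ³=569/448

  seg 0: a=3 b=-233/84 c=0 d=65/84
  seg 1: a=1 b=-19/42 c=65/28 d=-113/168
  seg 2: a=4 b=16/21 c=-12/7 d=4/21
S(3/2) = 569/448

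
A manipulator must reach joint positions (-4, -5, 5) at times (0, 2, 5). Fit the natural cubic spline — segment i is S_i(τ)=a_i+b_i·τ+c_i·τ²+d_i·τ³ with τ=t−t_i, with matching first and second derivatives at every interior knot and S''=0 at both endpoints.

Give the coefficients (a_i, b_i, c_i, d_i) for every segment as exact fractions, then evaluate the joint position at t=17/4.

Δ: Δ0=-1/2, Δ1=10/3
row 1: diag=10, rhs=23; c'=3/10, d'=23/10
back: M1=23/10
M: M0=0, M1=23/10, M2=0
seg 0: a=-4, c=M0/2=0, d=(M1−M0)/(6·2)=23/120, b=Δ0−h0·(2M0+M1)/6=-19/15
seg 1: a=-5, c=M1/2=23/20, d=(M2−M1)/(6·3)=-23/180, b=Δ1−h1·(2M1+M2)/6=31/30
t_q=17/4 → seg 1, τ=9/4; S=-5+31/30·τ+23/20·τ²+-23/180·τ³=433/256

  seg 0: a=-4 b=-19/15 c=0 d=23/120
  seg 1: a=-5 b=31/30 c=23/20 d=-23/180
S(17/4) = 433/256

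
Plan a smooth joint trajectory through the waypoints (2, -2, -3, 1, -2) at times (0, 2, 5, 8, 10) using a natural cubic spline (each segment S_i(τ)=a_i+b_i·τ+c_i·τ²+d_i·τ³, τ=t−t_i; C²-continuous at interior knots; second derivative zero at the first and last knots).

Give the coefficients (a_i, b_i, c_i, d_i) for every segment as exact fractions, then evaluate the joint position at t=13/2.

  seg 0: a=2 b=-753/340 c=0 d=73/1360
  seg 1: a=-2 b=-267/170 c=219/680 d=553/18360
  seg 2: a=-3 b=47/40 c=121/204 d=-3307/18360
  seg 3: a=1 b=-11/85 c=-699/680 d=233/1360
S(13/2) = -2779/5440

Δ: Δ0=-2, Δ1=-1/3, Δ2=4/3, Δ3=-3/2
row 1: diag=10, rhs=10; c'=3/10, d'=1
row 2: denom=12−3·3/10=111/10; d'=(10−3·1)/(111/10)=70/111
row 3: denom=10−3·10/37=340/37; d'=(-17−3·70/111)/(340/37)=-699/340
back: M3=-699/340
back: M2=70/111−10/37·-699/340=121/102
back: M1=1−3/10·121/102=219/340
M: M0=0, M1=219/340, M2=121/102, M3=-699/340, M4=0
seg 0: a=2, c=M0/2=0, d=(M1−M0)/(6·2)=73/1360, b=Δ0−h0·(2M0+M1)/6=-753/340
seg 1: a=-2, c=M1/2=219/680, d=(M2−M1)/(6·3)=553/18360, b=Δ1−h1·(2M1+M2)/6=-267/170
seg 2: a=-3, c=M2/2=121/204, d=(M3−M2)/(6·3)=-3307/18360, b=Δ2−h2·(2M2+M3)/6=47/40
seg 3: a=1, c=M3/2=-699/680, d=(M4−M3)/(6·2)=233/1360, b=Δ3−h3·(2M3+M4)/6=-11/85
t_q=13/2 → seg 2, τ=3/2; S=-3+47/40·τ+121/204·τ²+-3307/18360·τ³=-2779/5440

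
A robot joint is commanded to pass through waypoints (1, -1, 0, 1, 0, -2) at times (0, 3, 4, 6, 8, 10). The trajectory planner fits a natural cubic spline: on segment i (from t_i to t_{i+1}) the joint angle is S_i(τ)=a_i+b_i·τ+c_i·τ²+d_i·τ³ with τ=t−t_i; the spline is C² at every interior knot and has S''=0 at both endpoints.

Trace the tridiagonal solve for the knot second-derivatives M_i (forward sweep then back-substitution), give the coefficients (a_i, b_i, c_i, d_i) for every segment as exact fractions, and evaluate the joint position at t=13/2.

Δ: Δ0=-2/3, Δ1=1, Δ2=1/2, Δ3=-1/2, Δ4=-1
row 1: diag=8, rhs=10; c'=1/8, d'=5/4
row 2: denom=6−1·1/8=47/8; d'=(-3−1·5/4)/(47/8)=-34/47
row 3: denom=8−2·16/47=344/47; d'=(-6−2·-34/47)/(344/47)=-107/172
row 4: denom=8−2·47/172=641/86; d'=(-3−2·-107/172)/(641/86)=-151/641
back: M4=-151/641
back: M3=-107/172−47/172·-151/641=-715/1282
back: M2=-34/47−16/47·-715/1282=-342/641
back: M1=5/4−1/8·-342/641=844/641
M: M0=0, M1=844/641, M2=-342/641, M3=-715/1282, M4=-151/641, M5=0
seg 0: a=1, c=M0/2=0, d=(M1−M0)/(6·3)=422/5769, b=Δ0−h0·(2M0+M1)/6=-2548/1923
seg 1: a=-1, c=M1/2=422/641, d=(M2−M1)/(6·1)=-593/1923, b=Δ1−h1·(2M1+M2)/6=1250/1923
seg 2: a=0, c=M2/2=-171/641, d=(M3−M2)/(6·2)=-31/15384, b=Δ2−h2·(2M2+M3)/6=2003/1923
seg 3: a=1, c=M3/2=-715/2564, d=(M4−M3)/(6·2)=413/15384, b=Δ3−h3·(2M3+M4)/6=-191/3846
seg 4: a=0, c=M4/2=-151/1282, d=(M5−M4)/(6·2)=151/7692, b=Δ4−h4·(2M4+M5)/6=-1621/1923
t_q=13/2 → seg 3, τ=1/2; S=1+-191/3846·τ+-715/2564·τ²+413/15384·τ³=37283/41024

  seg 0: a=1 b=-2548/1923 c=0 d=422/5769
  seg 1: a=-1 b=1250/1923 c=422/641 d=-593/1923
  seg 2: a=0 b=2003/1923 c=-171/641 d=-31/15384
  seg 3: a=1 b=-191/3846 c=-715/2564 d=413/15384
  seg 4: a=0 b=-1621/1923 c=-151/1282 d=151/7692
S(13/2) = 37283/41024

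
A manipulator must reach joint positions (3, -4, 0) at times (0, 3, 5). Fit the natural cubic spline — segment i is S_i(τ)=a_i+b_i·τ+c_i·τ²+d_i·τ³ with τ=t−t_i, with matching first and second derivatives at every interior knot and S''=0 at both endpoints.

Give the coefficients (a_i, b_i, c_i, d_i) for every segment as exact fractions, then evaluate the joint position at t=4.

  seg 0: a=3 b=-109/30 c=0 d=13/90
  seg 1: a=-4 b=4/15 c=13/10 d=-13/60
S(4) = -53/20

Δ: Δ0=-7/3, Δ1=2
row 1: diag=10, rhs=26; c'=1/5, d'=13/5
back: M1=13/5
M: M0=0, M1=13/5, M2=0
seg 0: a=3, c=M0/2=0, d=(M1−M0)/(6·3)=13/90, b=Δ0−h0·(2M0+M1)/6=-109/30
seg 1: a=-4, c=M1/2=13/10, d=(M2−M1)/(6·2)=-13/60, b=Δ1−h1·(2M1+M2)/6=4/15
t_q=4 → seg 1, τ=1; S=-4+4/15·τ+13/10·τ²+-13/60·τ³=-53/20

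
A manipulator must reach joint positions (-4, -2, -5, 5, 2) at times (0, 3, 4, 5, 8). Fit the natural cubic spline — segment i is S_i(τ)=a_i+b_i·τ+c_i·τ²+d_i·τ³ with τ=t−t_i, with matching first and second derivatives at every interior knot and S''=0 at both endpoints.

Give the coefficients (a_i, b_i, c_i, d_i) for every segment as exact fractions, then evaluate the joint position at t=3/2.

  seg 0: a=-4 b=141/40 c=0 d=-343/1080
  seg 1: a=-2 b=-101/20 c=-343/120 d=589/120
  seg 2: a=-5 b=95/24 c=178/15 d=-233/40
  seg 3: a=5 b=613/60 c=-673/120 d=673/1080
S(3/2) = 69/320

Δ: Δ0=2/3, Δ1=-3, Δ2=10, Δ3=-1
row 1: diag=8, rhs=-22; c'=1/8, d'=-11/4
row 2: denom=4−1·1/8=31/8; d'=(78−1·-11/4)/(31/8)=646/31
row 3: denom=8−1·8/31=240/31; d'=(-66−1·646/31)/(240/31)=-673/60
back: M3=-673/60
back: M2=646/31−8/31·-673/60=356/15
back: M1=-11/4−1/8·356/15=-343/60
M: M0=0, M1=-343/60, M2=356/15, M3=-673/60, M4=0
seg 0: a=-4, c=M0/2=0, d=(M1−M0)/(6·3)=-343/1080, b=Δ0−h0·(2M0+M1)/6=141/40
seg 1: a=-2, c=M1/2=-343/120, d=(M2−M1)/(6·1)=589/120, b=Δ1−h1·(2M1+M2)/6=-101/20
seg 2: a=-5, c=M2/2=178/15, d=(M3−M2)/(6·1)=-233/40, b=Δ2−h2·(2M2+M3)/6=95/24
seg 3: a=5, c=M3/2=-673/120, d=(M4−M3)/(6·3)=673/1080, b=Δ3−h3·(2M3+M4)/6=613/60
t_q=3/2 → seg 0, τ=3/2; S=-4+141/40·τ+0·τ²+-343/1080·τ³=69/320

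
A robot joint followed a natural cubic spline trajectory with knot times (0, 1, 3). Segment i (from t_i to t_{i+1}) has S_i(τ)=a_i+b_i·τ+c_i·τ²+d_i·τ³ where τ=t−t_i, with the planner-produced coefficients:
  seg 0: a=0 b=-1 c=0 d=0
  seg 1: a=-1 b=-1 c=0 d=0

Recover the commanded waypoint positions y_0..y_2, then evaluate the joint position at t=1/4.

y_0=0 y_1=-1 y_2=-3
S(1/4) = -1/4

y_0 = S_0(0) = a_0 = 0
y_1 = S_1(0) = a_1 = -1
y_2 = S_1(2) = -3
t_q=1/4 is in segment 0 (τ=1/4); S_0(τ)=-1/4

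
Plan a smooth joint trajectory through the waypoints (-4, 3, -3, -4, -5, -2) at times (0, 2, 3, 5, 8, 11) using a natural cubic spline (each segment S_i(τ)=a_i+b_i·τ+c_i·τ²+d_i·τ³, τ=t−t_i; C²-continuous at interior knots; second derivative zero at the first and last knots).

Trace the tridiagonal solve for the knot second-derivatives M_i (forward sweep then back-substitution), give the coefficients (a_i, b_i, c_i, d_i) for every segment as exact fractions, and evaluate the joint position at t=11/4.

Δ: Δ0=7/2, Δ1=-6, Δ2=-1/2, Δ3=-1/3, Δ4=1
row 1: diag=6, rhs=-57; c'=1/6, d'=-19/2
row 2: denom=6−1·1/6=35/6; d'=(33−1·-19/2)/(35/6)=51/7
row 3: denom=10−2·12/35=326/35; d'=(1−2·51/7)/(326/35)=-475/326
row 4: denom=12−3·105/326=3597/326; d'=(8−3·-475/326)/(3597/326)=37/33
back: M4=37/33
back: M3=-475/326−105/326·37/33=-20/11
back: M2=51/7−12/35·-20/11=87/11
back: M1=-19/2−1/6·87/11=-119/11
M: M0=0, M1=-119/11, M2=87/11, M3=-20/11, M4=37/33, M5=0
seg 0: a=-4, c=M0/2=0, d=(M1−M0)/(6·2)=-119/132, b=Δ0−h0·(2M0+M1)/6=469/66
seg 1: a=3, c=M1/2=-119/22, d=(M2−M1)/(6·1)=103/33, b=Δ1−h1·(2M1+M2)/6=-245/66
seg 2: a=-3, c=M2/2=87/22, d=(M3−M2)/(6·2)=-107/132, b=Δ2−h2·(2M2+M3)/6=-31/6
seg 3: a=-4, c=M3/2=-10/11, d=(M4−M3)/(6·3)=97/594, b=Δ3−h3·(2M3+M4)/6=61/66
seg 4: a=-5, c=M4/2=37/66, d=(M5−M4)/(6·3)=-37/594, b=Δ4−h4·(2M4+M5)/6=-4/33
t_q=11/4 → seg 1, τ=3/4; S=3+-245/66·τ+-119/22·τ²+103/33·τ³=-1063/704

  seg 0: a=-4 b=469/66 c=0 d=-119/132
  seg 1: a=3 b=-245/66 c=-119/22 d=103/33
  seg 2: a=-3 b=-31/6 c=87/22 d=-107/132
  seg 3: a=-4 b=61/66 c=-10/11 d=97/594
  seg 4: a=-5 b=-4/33 c=37/66 d=-37/594
S(11/4) = -1063/704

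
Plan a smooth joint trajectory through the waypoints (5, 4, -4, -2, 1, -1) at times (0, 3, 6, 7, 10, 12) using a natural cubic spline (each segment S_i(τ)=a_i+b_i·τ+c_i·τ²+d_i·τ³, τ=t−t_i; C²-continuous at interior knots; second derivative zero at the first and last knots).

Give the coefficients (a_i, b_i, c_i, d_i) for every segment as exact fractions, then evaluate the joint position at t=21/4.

Δ: Δ0=-1/3, Δ1=-8/3, Δ2=2, Δ3=1, Δ4=-1
row 1: diag=12, rhs=-14; c'=1/4, d'=-7/6
row 2: denom=8−3·1/4=29/4; d'=(28−3·-7/6)/(29/4)=126/29
row 3: denom=8−1·4/29=228/29; d'=(-6−1·126/29)/(228/29)=-25/19
row 4: denom=10−3·29/76=673/76; d'=(-12−3·-25/19)/(673/76)=-612/673
back: M4=-612/673
back: M3=-25/19−29/76·-612/673=-652/673
back: M2=126/29−4/29·-652/673=3014/673
back: M1=-7/6−1/4·3014/673=-4616/2019
M: M0=0, M1=-4616/2019, M2=3014/673, M3=-652/673, M4=-612/673, M5=0
seg 0: a=5, c=M0/2=0, d=(M1−M0)/(6·3)=-2308/18171, b=Δ0−h0·(2M0+M1)/6=545/673
seg 1: a=4, c=M1/2=-2308/2019, d=(M2−M1)/(6·3)=6829/18171, b=Δ1−h1·(2M1+M2)/6=-1763/673
seg 2: a=-4, c=M2/2=1507/673, d=(M3−M2)/(6·1)=-611/673, b=Δ2−h2·(2M2+M3)/6=450/673
seg 3: a=-2, c=M3/2=-326/673, d=(M4−M3)/(6·3)=20/6057, b=Δ3−h3·(2M3+M4)/6=1631/673
seg 4: a=1, c=M4/2=-306/673, d=(M5−M4)/(6·2)=51/673, b=Δ4−h4·(2M4+M5)/6=-265/673
t_q=21/4 → seg 1, τ=9/4; S=4+-1763/673·τ+-2308/2019·τ²+6829/18171·τ³=-146465/43072

  seg 0: a=5 b=545/673 c=0 d=-2308/18171
  seg 1: a=4 b=-1763/673 c=-2308/2019 d=6829/18171
  seg 2: a=-4 b=450/673 c=1507/673 d=-611/673
  seg 3: a=-2 b=1631/673 c=-326/673 d=20/6057
  seg 4: a=1 b=-265/673 c=-306/673 d=51/673
S(21/4) = -146465/43072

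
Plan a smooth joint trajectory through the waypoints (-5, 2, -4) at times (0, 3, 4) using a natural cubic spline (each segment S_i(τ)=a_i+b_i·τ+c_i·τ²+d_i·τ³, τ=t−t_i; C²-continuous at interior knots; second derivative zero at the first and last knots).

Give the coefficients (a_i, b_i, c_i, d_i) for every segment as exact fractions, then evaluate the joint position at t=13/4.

  seg 0: a=-5 b=131/24 c=0 d=-25/72
  seg 1: a=2 b=-47/12 c=-25/8 d=25/24
S(13/4) = 431/512

Δ: Δ0=7/3, Δ1=-6
row 1: diag=8, rhs=-50; c'=1/8, d'=-25/4
back: M1=-25/4
M: M0=0, M1=-25/4, M2=0
seg 0: a=-5, c=M0/2=0, d=(M1−M0)/(6·3)=-25/72, b=Δ0−h0·(2M0+M1)/6=131/24
seg 1: a=2, c=M1/2=-25/8, d=(M2−M1)/(6·1)=25/24, b=Δ1−h1·(2M1+M2)/6=-47/12
t_q=13/4 → seg 1, τ=1/4; S=2+-47/12·τ+-25/8·τ²+25/24·τ³=431/512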